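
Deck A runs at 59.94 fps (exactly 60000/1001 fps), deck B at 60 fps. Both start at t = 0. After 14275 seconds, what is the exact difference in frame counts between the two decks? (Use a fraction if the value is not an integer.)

A emits 60000/1001 × 14275 = 856500000/1001 frames; B emits 60 × 14275 = 856500.
Difference = 856500/1001 frames (≈ 855.6444); B is ahead of A.

856500/1001 frames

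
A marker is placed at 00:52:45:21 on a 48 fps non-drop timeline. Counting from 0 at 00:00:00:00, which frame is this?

151941

Total seconds to the label: (0 × 3600 + 52 × 60 + 45) = 3165.
Frame index = 3165 × 48 + 21 = 151941.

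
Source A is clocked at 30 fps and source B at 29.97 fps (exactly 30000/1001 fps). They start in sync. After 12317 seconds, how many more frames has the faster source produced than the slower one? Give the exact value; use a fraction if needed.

A emits 30 × 12317 = 369510 frames; B emits 30000/1001 × 12317 = 369510000/1001.
Difference = 369510/1001 frames (≈ 369.1409); B is behind A.

369510/1001 frames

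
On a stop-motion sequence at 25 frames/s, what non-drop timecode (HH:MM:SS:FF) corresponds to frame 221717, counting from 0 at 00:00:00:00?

221717 ÷ 25 = 8868 full seconds, remainder 17 frames.
8868 s = 2 h 27 min 48 s.
Timecode: 02:27:48:17.

02:27:48:17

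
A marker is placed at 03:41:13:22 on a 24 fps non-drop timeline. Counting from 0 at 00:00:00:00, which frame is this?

Total seconds to the label: (3 × 3600 + 41 × 60 + 13) = 13273.
Frame index = 13273 × 24 + 22 = 318574.

frame 318574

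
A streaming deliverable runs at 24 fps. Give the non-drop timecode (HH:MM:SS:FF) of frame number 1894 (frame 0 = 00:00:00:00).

00:01:18:22

1894 ÷ 24 = 78 full seconds, remainder 22 frames.
78 s = 0 h 1 min 18 s.
Timecode: 00:01:18:22.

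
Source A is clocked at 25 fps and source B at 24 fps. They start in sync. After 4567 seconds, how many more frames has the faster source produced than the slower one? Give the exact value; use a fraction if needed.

A emits 25 × 4567 = 114175 frames; B emits 24 × 4567 = 109608.
Difference = 4567 frames; B is behind A.

4567 frames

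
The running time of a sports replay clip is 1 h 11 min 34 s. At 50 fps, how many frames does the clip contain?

214700 frames

1 h 11 min 34 s = 4294 s.
Frames = 4294 × 50 = 214700.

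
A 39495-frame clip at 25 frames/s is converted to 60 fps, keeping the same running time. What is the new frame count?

94788 frames

Target frames = source frames × (target rate / source rate) = 39495 × (60)/(25) = 39495 × 12/5 = 94788.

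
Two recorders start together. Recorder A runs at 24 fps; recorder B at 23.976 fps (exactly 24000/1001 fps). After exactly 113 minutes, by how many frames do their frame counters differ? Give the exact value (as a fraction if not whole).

162720/1001 frames

113 min = 6780 s.
A emits 24 × 6780 = 162720 frames; B emits 24000/1001 × 6780 = 162720000/1001.
Difference = 162720/1001 frames (≈ 162.5574); B is behind A.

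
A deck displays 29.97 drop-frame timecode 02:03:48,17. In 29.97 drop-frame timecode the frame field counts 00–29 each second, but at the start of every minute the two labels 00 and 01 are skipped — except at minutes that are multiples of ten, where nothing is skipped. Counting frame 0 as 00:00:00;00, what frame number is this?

222635

Complete 10-minute blocks: 12, each 17982 frames → 215784.
Remaining 3 whole minutes in the current block: 1800 + 2 × 1798 = 5396 frames.
Within the current minute: 48 × 30 + 17 − 2 = 1455 (labels ;00/;01 skipped at this minute). Total = 215784 + 5396 + 1455 = 222635.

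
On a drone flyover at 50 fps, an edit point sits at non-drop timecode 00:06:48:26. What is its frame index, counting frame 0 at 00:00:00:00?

20426

Total seconds to the label: (0 × 3600 + 6 × 60 + 48) = 408.
Frame index = 408 × 50 + 26 = 20426.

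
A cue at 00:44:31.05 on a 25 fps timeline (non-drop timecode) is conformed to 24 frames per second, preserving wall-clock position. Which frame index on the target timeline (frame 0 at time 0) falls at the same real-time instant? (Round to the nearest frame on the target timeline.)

frame 64109

Source frame index: (0×3600 + 44×60 + 31) × 25 + 5 = 66780.
Real time: 66780 / (25) = 13356/5 s.
Target frame: (13356/5) × (24) = 320544/5 ≈ 64108.800 → 64109.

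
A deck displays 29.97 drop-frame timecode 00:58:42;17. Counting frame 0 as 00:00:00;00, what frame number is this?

105571

As if non-drop at 30 labels/s: (0 × 3600 + 58 × 60 + 42) × 30 + 17 = 105677.
Minute boundaries passed: 58; those not divisible by 10: 58 − 5 = 53; dropped labels = 2 × 53 = 106.
Actual frame index = 105677 − 106 = 105571.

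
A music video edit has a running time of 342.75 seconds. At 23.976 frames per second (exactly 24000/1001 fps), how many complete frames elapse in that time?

Frames = 342.75 × 24000/1001 = 8226000/1001 ≈ 8217.7822.
Complete frames: 8217.

8217 frames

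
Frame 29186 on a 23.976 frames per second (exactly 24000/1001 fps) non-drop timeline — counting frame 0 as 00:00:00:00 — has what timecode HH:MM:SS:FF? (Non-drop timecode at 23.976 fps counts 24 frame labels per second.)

00:20:16:02

29186 ÷ 24 = 1216 full seconds, remainder 2 frames.
1216 s = 0 h 20 min 16 s.
Timecode: 00:20:16:02.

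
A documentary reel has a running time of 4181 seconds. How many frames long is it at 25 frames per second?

104525 frames

Frames = 4181 × 25 = 104525.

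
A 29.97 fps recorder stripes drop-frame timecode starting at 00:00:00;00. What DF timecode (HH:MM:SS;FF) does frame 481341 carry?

Ten DF minutes hold 17982 frames, so frame 481341 lies in block 26 (frames 467532–485513) with 13809 frames into that block.
The block's first minute is 1800 frames and the rest 1798 each; 13809 frames reaches minute 7, so 26 × 18 + 7 × 2 = 482 labels have been skipped so far.
Adding those back, label number 481341 + 482 = 481823 at 30 labels/s is 16060 s + 23 f = 4 h 27 min 40 s frame 23, i.e. 04:27:40;23.

04:27:40;23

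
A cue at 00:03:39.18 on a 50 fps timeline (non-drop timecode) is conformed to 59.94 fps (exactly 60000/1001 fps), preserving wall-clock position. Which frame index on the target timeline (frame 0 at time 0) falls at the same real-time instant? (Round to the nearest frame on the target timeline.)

frame 13148

Source frame index: (0×3600 + 3×60 + 39) × 50 + 18 = 10968.
Real time: 10968 / (50) = 5484/25 s.
Target frame: (5484/25) × (60000/1001) = 13161600/1001 ≈ 13148.452 → 13148.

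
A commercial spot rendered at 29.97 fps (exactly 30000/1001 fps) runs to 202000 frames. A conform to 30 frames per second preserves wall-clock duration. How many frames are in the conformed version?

Target frames = source frames × (target rate / source rate) = 202000 × (30)/(30000/1001) = 202000 × 1001/1000 = 202202.

202202 frames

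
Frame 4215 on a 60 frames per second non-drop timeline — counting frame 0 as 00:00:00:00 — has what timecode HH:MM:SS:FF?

00:01:10:15

4215 ÷ 60 = 70 full seconds, remainder 15 frames.
70 s = 0 h 1 min 10 s.
Timecode: 00:01:10:15.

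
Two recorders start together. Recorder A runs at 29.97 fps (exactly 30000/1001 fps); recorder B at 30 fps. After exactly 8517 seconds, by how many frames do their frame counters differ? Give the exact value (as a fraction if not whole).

255510/1001 frames

A emits 30000/1001 × 8517 = 255510000/1001 frames; B emits 30 × 8517 = 255510.
Difference = 255510/1001 frames (≈ 255.2547); B is ahead of A.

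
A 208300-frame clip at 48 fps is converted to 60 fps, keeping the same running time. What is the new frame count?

Target frames = source frames × (target rate / source rate) = 208300 × (60)/(48) = 208300 × 5/4 = 260375.

260375 frames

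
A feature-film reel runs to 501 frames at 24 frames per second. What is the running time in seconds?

20.875 seconds

Running time = 501 / (24) = 20.875 s.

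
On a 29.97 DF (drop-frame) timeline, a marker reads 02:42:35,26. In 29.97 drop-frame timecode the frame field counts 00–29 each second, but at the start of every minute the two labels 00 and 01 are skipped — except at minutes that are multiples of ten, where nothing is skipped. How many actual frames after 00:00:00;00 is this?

As if non-drop at 30 labels/s: (2 × 3600 + 42 × 60 + 35) × 30 + 26 = 292676.
Minute boundaries passed: 162; those not divisible by 10: 162 − 16 = 146; dropped labels = 2 × 146 = 292.
Actual frame index = 292676 − 292 = 292384.

292384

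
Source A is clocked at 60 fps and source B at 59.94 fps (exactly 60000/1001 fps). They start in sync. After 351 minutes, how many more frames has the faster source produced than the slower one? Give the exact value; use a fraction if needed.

97200/77 frames

351 min = 21060 s.
A emits 60 × 21060 = 1263600 frames; B emits 60000/1001 × 21060 = 97200000/77.
Difference = 97200/77 frames (≈ 1262.3377); B is behind A.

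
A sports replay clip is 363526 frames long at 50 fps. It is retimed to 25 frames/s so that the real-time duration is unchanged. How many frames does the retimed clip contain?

Target frames = source frames × (target rate / source rate) = 363526 × (25)/(50) = 363526 × 1/2 = 181763.

181763 frames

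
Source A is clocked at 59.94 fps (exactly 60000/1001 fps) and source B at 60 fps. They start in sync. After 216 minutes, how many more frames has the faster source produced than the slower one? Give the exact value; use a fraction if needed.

216 min = 12960 s.
A emits 60000/1001 × 12960 = 777600000/1001 frames; B emits 60 × 12960 = 777600.
Difference = 777600/1001 frames (≈ 776.8232); B is ahead of A.

777600/1001 frames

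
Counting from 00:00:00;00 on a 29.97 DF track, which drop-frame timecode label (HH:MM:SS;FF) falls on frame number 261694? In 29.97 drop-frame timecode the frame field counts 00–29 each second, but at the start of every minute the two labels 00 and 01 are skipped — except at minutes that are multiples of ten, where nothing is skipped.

Each 10-minute DF block holds 10 × 60 × 30 − 9 × 2 = 17982 frames. 261694 ÷ 17982 → 14 full blocks, remainder 9946.
Within the partial block the first minute is 1800 frames and each further minute 1798, so 5 further minute boundaries passed. Total skipped labels = 18 × 14 + 2 × 5 = 262.
Non-drop label index = 261694 + 262 = 261956; at 30 labels/s that is 02:25:31:26, i.e. DF 02:25:31;26.

02:25:31;26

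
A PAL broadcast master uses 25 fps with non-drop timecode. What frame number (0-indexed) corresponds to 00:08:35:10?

12885

Total seconds to the label: (0 × 3600 + 8 × 60 + 35) = 515.
Frame index = 515 × 25 + 10 = 12885.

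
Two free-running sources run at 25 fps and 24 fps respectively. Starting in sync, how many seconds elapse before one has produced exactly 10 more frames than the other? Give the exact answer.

10 seconds

The gap grows by |24 − 25| = 1 frame per second.
Time for a 10-frame gap: 10 ÷ (1) = 10 s.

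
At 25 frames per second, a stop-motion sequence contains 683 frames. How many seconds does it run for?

27.32 seconds

Running time = 683 / (25) = 27.32 s.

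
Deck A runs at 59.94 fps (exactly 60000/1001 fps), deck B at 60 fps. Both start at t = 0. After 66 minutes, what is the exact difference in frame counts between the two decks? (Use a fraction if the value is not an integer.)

21600/91 frames

66 min = 3960 s.
A emits 60000/1001 × 3960 = 21600000/91 frames; B emits 60 × 3960 = 237600.
Difference = 21600/91 frames (≈ 237.3626); B is ahead of A.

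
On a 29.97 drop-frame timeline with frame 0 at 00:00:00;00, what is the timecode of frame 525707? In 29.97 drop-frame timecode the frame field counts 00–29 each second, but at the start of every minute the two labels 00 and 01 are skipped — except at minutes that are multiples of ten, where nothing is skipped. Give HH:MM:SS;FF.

Each 10-minute DF block holds 10 × 60 × 30 − 9 × 2 = 17982 frames. 525707 ÷ 17982 → 29 full blocks, remainder 4229.
Within the partial block the first minute is 1800 frames and each further minute 1798, so 2 further minute boundaries passed. Total skipped labels = 18 × 29 + 2 × 2 = 526.
Non-drop label index = 525707 + 526 = 526233; at 30 labels/s that is 04:52:21:03, i.e. DF 04:52:21;03.

04:52:21;03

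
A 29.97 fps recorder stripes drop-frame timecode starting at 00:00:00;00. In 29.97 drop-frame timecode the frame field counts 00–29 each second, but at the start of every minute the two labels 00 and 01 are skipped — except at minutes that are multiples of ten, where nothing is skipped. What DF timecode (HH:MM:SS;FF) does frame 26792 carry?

00:14:53;28

Ten DF minutes hold 17982 frames, so frame 26792 lies in block 1 (frames 17982–35963) with 8810 frames into that block.
The block's first minute is 1800 frames and the rest 1798 each; 8810 frames reaches minute 4, so 1 × 18 + 4 × 2 = 26 labels have been skipped so far.
Adding those back, label number 26792 + 26 = 26818 at 30 labels/s is 893 s + 28 f = 0 h 14 min 53 s frame 28, i.e. 00:14:53;28.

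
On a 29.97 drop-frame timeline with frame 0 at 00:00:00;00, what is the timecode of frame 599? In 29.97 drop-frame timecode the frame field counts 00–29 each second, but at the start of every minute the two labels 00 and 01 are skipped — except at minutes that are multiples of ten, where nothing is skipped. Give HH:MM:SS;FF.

00:00:19;29

Each 10-minute DF block holds 10 × 60 × 30 − 9 × 2 = 17982 frames. 599 ÷ 17982 → 0 full blocks, remainder 599.
Within the partial block the first minute is 1800 frames and each further minute 1798, so 0 further minute boundaries passed. Total skipped labels = 18 × 0 + 2 × 0 = 0.
Non-drop label index = 599 + 0 = 599; at 30 labels/s that is 00:00:19:29, i.e. DF 00:00:19;29.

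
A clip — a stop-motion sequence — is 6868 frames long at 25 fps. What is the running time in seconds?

Running time = 6868 / (25) = 274.72 s.

274.72 seconds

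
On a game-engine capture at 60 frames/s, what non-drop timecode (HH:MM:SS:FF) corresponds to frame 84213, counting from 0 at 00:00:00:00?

00:23:23:33

84213 ÷ 60 = 1403 full seconds, remainder 33 frames.
1403 s = 0 h 23 min 23 s.
Timecode: 00:23:23:33.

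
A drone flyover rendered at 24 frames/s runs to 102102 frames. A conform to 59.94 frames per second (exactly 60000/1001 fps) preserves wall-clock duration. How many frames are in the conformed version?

Target frames = source frames × (target rate / source rate) = 102102 × (60000/1001)/(24) = 102102 × 2500/1001 = 255000.

255000 frames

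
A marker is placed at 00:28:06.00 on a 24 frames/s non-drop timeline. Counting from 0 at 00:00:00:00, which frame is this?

frame 40464

Total seconds to the label: (0 × 3600 + 28 × 60 + 6) = 1686.
Frame index = 1686 × 24 + 0 = 40464.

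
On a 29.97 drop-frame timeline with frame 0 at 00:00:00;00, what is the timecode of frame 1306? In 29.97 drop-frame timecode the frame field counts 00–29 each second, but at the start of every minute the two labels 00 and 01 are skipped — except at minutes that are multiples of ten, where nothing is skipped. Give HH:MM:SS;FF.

Ten DF minutes hold 17982 frames, so frame 1306 lies in block 0 (frames 0–17981) with 1306 frames into that block.
The block's first minute is 1800 frames and the rest 1798 each; 1306 frames reaches minute 0, so 0 × 18 + 0 × 2 = 0 labels have been skipped so far.
Adding those back, label number 1306 + 0 = 1306 at 30 labels/s is 43 s + 16 f = 0 h 0 min 43 s frame 16, i.e. 00:00:43;16.

00:00:43;16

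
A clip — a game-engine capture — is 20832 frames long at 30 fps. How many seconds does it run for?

694.4 seconds

Running time = 20832 / (30) = 694.4 s.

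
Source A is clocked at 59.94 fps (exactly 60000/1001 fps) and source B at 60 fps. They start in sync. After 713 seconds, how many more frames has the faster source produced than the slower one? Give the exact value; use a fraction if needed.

42780/1001 frames

A emits 60000/1001 × 713 = 42780000/1001 frames; B emits 60 × 713 = 42780.
Difference = 42780/1001 frames (≈ 42.7373); B is ahead of A.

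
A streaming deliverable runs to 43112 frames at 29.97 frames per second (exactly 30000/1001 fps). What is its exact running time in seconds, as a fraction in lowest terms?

5394389/3750 seconds

Running time = 43112 ÷ (30000/1001) = 43112 × 1001/30000 = 5394389/3750 s.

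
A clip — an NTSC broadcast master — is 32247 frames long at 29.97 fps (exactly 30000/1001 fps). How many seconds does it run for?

1075.9749 seconds

Running time = 32247 / (30000/1001) = 1075.9749 s.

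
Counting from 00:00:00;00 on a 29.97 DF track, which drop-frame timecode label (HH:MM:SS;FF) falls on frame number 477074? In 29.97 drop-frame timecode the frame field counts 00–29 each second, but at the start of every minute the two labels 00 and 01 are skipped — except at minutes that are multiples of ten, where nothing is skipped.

Each 10-minute DF block holds 10 × 60 × 30 − 9 × 2 = 17982 frames. 477074 ÷ 17982 → 26 full blocks, remainder 9542.
Within the partial block the first minute is 1800 frames and each further minute 1798, so 5 further minute boundaries passed. Total skipped labels = 18 × 26 + 2 × 5 = 478.
Non-drop label index = 477074 + 478 = 477552; at 30 labels/s that is 04:25:18:12, i.e. DF 04:25:18;12.

04:25:18;12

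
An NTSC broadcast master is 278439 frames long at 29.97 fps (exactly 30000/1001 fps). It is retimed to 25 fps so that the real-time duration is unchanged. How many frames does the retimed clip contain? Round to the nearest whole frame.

232265 frames

Frames at target rate = 278439 × (25) / (30000/1001) = 92905813/400 ≈ 232264.533.
Nearest whole frame: 232265.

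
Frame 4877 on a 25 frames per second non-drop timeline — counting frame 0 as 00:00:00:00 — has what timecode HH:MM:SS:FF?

4877 ÷ 25 = 195 full seconds, remainder 2 frames.
195 s = 0 h 3 min 15 s.
Timecode: 00:03:15:02.

00:03:15:02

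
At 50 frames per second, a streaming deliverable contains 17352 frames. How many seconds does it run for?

Running time = 17352 / (50) = 347.04 s.

347.04 seconds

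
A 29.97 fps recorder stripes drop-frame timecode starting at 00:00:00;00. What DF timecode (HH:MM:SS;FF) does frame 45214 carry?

00:25:08;20

Each 10-minute DF block holds 10 × 60 × 30 − 9 × 2 = 17982 frames. 45214 ÷ 17982 → 2 full blocks, remainder 9250.
Within the partial block the first minute is 1800 frames and each further minute 1798, so 5 further minute boundaries passed. Total skipped labels = 18 × 2 + 2 × 5 = 46.
Non-drop label index = 45214 + 46 = 45260; at 30 labels/s that is 00:25:08:20, i.e. DF 00:25:08;20.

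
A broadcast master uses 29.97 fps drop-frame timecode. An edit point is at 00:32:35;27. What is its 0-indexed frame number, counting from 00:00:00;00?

Complete 10-minute blocks: 3, each 17982 frames → 53946.
Remaining 2 whole minutes in the current block: 1800 + 1 × 1798 = 3598 frames.
Within the current minute: 35 × 30 + 27 − 2 = 1075 (labels ;00/;01 skipped at this minute). Total = 53946 + 3598 + 1075 = 58619.

58619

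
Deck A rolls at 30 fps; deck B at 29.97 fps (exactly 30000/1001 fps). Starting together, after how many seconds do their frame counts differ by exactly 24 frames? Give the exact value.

The gap grows by |30000/1001 − 30| = 30/1001 frames per second.
Time for a 24-frame gap: 24 ÷ (30/1001) = 800.8 s.

800.8 seconds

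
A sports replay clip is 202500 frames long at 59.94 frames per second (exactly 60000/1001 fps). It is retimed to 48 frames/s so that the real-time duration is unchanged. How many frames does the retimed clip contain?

Target frames = source frames × (target rate / source rate) = 202500 × (48)/(60000/1001) = 202500 × 1001/1250 = 162162.

162162 frames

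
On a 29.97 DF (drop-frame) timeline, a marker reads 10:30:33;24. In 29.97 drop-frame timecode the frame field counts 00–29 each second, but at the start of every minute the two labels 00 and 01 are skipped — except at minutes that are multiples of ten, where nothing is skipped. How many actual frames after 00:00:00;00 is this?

1133880

Complete 10-minute blocks: 63, each 17982 frames → 1132866.
Remaining 0 whole minutes in the current block: 0 frames.
Within the current minute: 33 × 30 + 24 = 1014. Total = 1132866 + 0 + 1014 = 1133880.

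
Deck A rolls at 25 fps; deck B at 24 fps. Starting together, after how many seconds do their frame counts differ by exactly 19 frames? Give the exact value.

19 seconds

The gap grows by |24 − 25| = 1 frame per second.
Time for a 19-frame gap: 19 ÷ (1) = 19 s.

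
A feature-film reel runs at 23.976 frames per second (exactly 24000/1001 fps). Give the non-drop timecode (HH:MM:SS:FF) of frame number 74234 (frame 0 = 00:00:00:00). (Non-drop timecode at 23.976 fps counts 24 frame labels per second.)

00:51:33:02

74234 ÷ 24 = 3093 full seconds, remainder 2 frames.
3093 s = 0 h 51 min 33 s.
Timecode: 00:51:33:02.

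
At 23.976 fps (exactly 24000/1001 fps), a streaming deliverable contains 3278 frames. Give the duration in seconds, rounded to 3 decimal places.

136.720 seconds

Running time = 3278 × 1001/24000 = 1640639/12000 s ≈ 136.720 s.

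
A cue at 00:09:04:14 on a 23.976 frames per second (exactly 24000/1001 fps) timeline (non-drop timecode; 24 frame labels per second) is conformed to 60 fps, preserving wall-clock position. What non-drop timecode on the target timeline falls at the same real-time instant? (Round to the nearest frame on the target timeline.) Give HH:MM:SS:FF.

00:09:05:08

Source frame index: (0×3600 + 9×60 + 4) × 24 + 14 = 13070.
Real time: 13070 / (24000/1001) = 1308307/2400 s.
Target frame: (1308307/2400) × (60) = 1308307/40 ≈ 32707.675 → 32708.
At 60 labels/s: frame 32708 → 00:09:05:08.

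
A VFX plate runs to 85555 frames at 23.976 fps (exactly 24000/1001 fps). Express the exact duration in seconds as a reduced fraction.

17128111/4800 seconds

Running time = 85555 ÷ (24000/1001) = 85555 × 1001/24000 = 17128111/4800 s.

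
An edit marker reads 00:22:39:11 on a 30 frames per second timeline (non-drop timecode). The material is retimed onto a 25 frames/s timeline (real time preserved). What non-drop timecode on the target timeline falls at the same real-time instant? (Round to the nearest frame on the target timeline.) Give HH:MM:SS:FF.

Source frame index: (0×3600 + 22×60 + 39) × 30 + 11 = 40781.
Real time: 40781 / (30) = 40781/30 s.
Target frame: (40781/30) × (25) = 203905/6 ≈ 33984.167 → 33984.
At 25 labels/s: frame 33984 → 00:22:39:09.

00:22:39:09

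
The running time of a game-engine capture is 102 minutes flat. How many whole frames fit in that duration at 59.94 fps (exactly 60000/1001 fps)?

102 min = 6120 s.
Frames = 6120 × 60000/1001 = 367200000/1001 ≈ 366833.1668.
Complete frames: 366833.

366833 frames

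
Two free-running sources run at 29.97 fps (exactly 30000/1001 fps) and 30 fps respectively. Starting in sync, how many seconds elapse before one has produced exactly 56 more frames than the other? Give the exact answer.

The gap grows by |30 − 30000/1001| = 30/1001 frames per second.
Time for a 56-frame gap: 56 ÷ (30/1001) = 28028/15 s.

28028/15 seconds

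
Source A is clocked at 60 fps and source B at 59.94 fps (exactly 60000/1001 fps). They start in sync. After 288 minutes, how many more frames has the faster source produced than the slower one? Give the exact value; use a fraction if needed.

1036800/1001 frames

288 min = 17280 s.
A emits 60 × 17280 = 1036800 frames; B emits 60000/1001 × 17280 = 1036800000/1001.
Difference = 1036800/1001 frames (≈ 1035.7642); B is behind A.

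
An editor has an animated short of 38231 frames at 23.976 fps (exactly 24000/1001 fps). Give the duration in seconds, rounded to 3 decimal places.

Running time = 38231 × 1001/24000 = 38269231/24000 s ≈ 1594.551 s.

1594.551 seconds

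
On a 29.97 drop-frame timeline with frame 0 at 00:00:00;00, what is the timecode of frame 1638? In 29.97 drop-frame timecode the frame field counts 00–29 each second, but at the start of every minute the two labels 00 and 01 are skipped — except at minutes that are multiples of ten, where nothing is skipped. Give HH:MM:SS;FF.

00:00:54;18

Ten DF minutes hold 17982 frames, so frame 1638 lies in block 0 (frames 0–17981) with 1638 frames into that block.
The block's first minute is 1800 frames and the rest 1798 each; 1638 frames reaches minute 0, so 0 × 18 + 0 × 2 = 0 labels have been skipped so far.
Adding those back, label number 1638 + 0 = 1638 at 30 labels/s is 54 s + 18 f = 0 h 0 min 54 s frame 18, i.e. 00:00:54;18.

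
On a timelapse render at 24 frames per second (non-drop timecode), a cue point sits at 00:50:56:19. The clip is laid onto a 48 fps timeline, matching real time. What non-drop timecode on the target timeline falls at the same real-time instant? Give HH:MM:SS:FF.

00:50:56:38

Source frame index: (0×3600 + 50×60 + 56) × 24 + 19 = 73363.
Real time: 73363 / (24) = 73363/24 s.
Target frame: (73363/24) × (48) = 146726.
At 48 labels/s: frame 146726 → 00:50:56:38.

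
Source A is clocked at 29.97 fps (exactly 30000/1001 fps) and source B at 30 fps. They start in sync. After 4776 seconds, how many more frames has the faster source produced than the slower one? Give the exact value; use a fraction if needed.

143280/1001 frames

A emits 30000/1001 × 4776 = 143280000/1001 frames; B emits 30 × 4776 = 143280.
Difference = 143280/1001 frames (≈ 143.1369); B is ahead of A.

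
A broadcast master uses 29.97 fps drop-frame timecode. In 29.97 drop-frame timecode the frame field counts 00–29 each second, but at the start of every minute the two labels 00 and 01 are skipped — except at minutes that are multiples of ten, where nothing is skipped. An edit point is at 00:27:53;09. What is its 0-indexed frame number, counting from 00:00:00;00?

Complete 10-minute blocks: 2, each 17982 frames → 35964.
Remaining 7 whole minutes in the current block: 1800 + 6 × 1798 = 12588 frames.
Within the current minute: 53 × 30 + 9 − 2 = 1597 (labels ;00/;01 skipped at this minute). Total = 35964 + 12588 + 1597 = 50149.

50149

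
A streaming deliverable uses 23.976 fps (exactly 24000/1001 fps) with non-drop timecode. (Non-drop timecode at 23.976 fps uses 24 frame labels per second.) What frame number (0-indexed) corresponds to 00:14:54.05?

21461

Total seconds to the label: (0 × 3600 + 14 × 60 + 54) = 894.
Frame index = 894 × 24 + 5 = 21461.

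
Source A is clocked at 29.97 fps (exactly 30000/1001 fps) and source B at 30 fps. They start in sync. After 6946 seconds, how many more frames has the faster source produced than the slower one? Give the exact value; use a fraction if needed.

208380/1001 frames

A emits 30000/1001 × 6946 = 208380000/1001 frames; B emits 30 × 6946 = 208380.
Difference = 208380/1001 frames (≈ 208.1718); B is ahead of A.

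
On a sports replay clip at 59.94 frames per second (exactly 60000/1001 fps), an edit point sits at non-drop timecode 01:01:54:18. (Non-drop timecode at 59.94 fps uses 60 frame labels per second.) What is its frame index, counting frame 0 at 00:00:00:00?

Total seconds to the label: (1 × 3600 + 1 × 60 + 54) = 3714.
Frame index = 3714 × 60 + 18 = 222858.

frame 222858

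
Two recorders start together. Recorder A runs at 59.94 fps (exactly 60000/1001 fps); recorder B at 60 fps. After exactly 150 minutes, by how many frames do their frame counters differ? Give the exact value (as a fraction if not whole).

540000/1001 frames

150 min = 9000 s.
A emits 60000/1001 × 9000 = 540000000/1001 frames; B emits 60 × 9000 = 540000.
Difference = 540000/1001 frames (≈ 539.4605); B is ahead of A.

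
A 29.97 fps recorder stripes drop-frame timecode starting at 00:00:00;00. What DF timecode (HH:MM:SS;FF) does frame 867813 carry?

Each 10-minute DF block holds 10 × 60 × 30 − 9 × 2 = 17982 frames. 867813 ÷ 17982 → 48 full blocks, remainder 4677.
Within the partial block the first minute is 1800 frames and each further minute 1798, so 2 further minute boundaries passed. Total skipped labels = 18 × 48 + 2 × 2 = 868.
Non-drop label index = 867813 + 868 = 868681; at 30 labels/s that is 08:02:36:01, i.e. DF 08:02:36;01.

08:02:36;01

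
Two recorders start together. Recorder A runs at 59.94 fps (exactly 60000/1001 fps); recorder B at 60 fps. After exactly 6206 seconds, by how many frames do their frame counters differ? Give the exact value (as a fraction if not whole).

372360/1001 frames

A emits 60000/1001 × 6206 = 372360000/1001 frames; B emits 60 × 6206 = 372360.
Difference = 372360/1001 frames (≈ 371.9880); B is ahead of A.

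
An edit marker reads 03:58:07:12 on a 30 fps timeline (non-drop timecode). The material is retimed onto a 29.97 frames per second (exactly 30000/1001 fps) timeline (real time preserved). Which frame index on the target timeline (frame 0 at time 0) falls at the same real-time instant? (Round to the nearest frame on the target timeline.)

Source frame index: (3×3600 + 58×60 + 7) × 30 + 12 = 428622.
Real time: 428622 / (30) = 71437/5 s.
Target frame: (71437/5) × (30000/1001) = 428622000/1001 ≈ 428193.806 → 428194.

frame 428194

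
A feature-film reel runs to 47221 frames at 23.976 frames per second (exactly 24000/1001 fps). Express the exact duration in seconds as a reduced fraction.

47268221/24000 seconds

Running time = 47221 ÷ (24000/1001) = 47221 × 1001/24000 = 47268221/24000 s.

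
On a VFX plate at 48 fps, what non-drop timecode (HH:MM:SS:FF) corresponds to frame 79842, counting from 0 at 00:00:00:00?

79842 ÷ 48 = 1663 full seconds, remainder 18 frames.
1663 s = 0 h 27 min 43 s.
Timecode: 00:27:43:18.

00:27:43:18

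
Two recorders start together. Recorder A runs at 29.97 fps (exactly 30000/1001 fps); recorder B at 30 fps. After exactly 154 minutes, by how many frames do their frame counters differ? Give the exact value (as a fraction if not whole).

154 min = 9240 s.
A emits 30000/1001 × 9240 = 3600000/13 frames; B emits 30 × 9240 = 277200.
Difference = 3600/13 frames (≈ 276.9231); B is ahead of A.

3600/13 frames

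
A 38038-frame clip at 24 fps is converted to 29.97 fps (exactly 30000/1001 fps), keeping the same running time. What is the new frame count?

47500 frames

Target frames = source frames × (target rate / source rate) = 38038 × (30000/1001)/(24) = 38038 × 1250/1001 = 47500.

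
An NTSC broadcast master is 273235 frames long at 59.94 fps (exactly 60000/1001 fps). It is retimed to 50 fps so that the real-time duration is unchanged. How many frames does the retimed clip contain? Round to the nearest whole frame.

Frames at target rate = 273235 × (50) / (60000/1001) = 54701647/240 ≈ 227923.529.
Nearest whole frame: 227924.

227924 frames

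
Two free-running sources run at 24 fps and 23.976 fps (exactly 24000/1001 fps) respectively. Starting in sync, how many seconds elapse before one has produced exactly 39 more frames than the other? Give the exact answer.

The gap grows by |24000/1001 − 24| = 24/1001 frames per second.
Time for a 39-frame gap: 39 ÷ (24/1001) = 1626.625 s.

1626.625 seconds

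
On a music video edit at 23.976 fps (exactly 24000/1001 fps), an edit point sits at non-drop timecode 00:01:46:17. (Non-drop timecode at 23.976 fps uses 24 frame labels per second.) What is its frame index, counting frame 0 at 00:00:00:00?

Total seconds to the label: (0 × 3600 + 1 × 60 + 46) = 106.
Frame index = 106 × 24 + 17 = 2561.

2561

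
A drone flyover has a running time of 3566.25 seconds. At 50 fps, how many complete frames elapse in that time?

178312 frames

Frames = 3566.25 × 50 = 356625/2 ≈ 178312.5000.
Complete frames: 178312.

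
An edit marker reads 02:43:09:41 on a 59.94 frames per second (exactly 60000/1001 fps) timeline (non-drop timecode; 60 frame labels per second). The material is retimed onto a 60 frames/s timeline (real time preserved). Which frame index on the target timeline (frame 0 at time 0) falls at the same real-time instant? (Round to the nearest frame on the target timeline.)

frame 587968

Source frame index: (2×3600 + 43×60 + 9) × 60 + 41 = 587381.
Real time: 587381 / (60000/1001) = 587968381/60000 s.
Target frame: (587968381/60000) × (60) = 587968381/1000 ≈ 587968.381 → 587968.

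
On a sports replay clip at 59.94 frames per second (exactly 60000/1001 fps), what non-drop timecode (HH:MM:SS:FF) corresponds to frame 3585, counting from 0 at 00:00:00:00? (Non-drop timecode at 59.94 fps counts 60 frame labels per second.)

3585 ÷ 60 = 59 full seconds, remainder 45 frames.
59 s = 0 h 0 min 59 s.
Timecode: 00:00:59:45.

00:00:59:45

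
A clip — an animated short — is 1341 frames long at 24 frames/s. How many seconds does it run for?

55.875 seconds

Running time = 1341 / (24) = 55.875 s.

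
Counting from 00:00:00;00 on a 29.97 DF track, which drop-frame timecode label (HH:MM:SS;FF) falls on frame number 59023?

00:32:49;11

Each 10-minute DF block holds 10 × 60 × 30 − 9 × 2 = 17982 frames. 59023 ÷ 17982 → 3 full blocks, remainder 5077.
Within the partial block the first minute is 1800 frames and each further minute 1798, so 2 further minute boundaries passed. Total skipped labels = 18 × 3 + 2 × 2 = 58.
Non-drop label index = 59023 + 58 = 59081; at 30 labels/s that is 00:32:49:11, i.e. DF 00:32:49;11.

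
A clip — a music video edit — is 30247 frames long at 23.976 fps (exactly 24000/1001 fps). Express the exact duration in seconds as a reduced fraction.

30277247/24000 seconds

Running time = 30247 ÷ (24000/1001) = 30247 × 1001/24000 = 30277247/24000 s.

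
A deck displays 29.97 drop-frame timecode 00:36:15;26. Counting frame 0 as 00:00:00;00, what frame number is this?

Complete 10-minute blocks: 3, each 17982 frames → 53946.
Remaining 6 whole minutes in the current block: 1800 + 5 × 1798 = 10790 frames.
Within the current minute: 15 × 30 + 26 − 2 = 474 (labels ;00/;01 skipped at this minute). Total = 53946 + 10790 + 474 = 65210.

65210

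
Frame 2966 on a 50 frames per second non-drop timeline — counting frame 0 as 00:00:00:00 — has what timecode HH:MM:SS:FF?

00:00:59:16

2966 ÷ 50 = 59 full seconds, remainder 16 frames.
59 s = 0 h 0 min 59 s.
Timecode: 00:00:59:16.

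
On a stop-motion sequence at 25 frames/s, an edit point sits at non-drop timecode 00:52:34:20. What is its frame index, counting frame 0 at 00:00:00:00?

frame 78870

Total seconds to the label: (0 × 3600 + 52 × 60 + 34) = 3154.
Frame index = 3154 × 25 + 20 = 78870.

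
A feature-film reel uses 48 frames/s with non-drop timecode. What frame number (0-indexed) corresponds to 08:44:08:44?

1509548

Total seconds to the label: (8 × 3600 + 44 × 60 + 8) = 31448.
Frame index = 31448 × 48 + 44 = 1509548.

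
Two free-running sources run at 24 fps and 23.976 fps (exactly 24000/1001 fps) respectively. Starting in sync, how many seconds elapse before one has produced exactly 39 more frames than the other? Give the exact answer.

The gap grows by |24000/1001 − 24| = 24/1001 frames per second.
Time for a 39-frame gap: 39 ÷ (24/1001) = 1626.625 s.

1626.625 seconds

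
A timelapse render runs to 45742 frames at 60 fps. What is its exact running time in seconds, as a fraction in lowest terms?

Running time = 45742 ÷ (60) = 45742 × 1/60 = 22871/30 s.

22871/30 seconds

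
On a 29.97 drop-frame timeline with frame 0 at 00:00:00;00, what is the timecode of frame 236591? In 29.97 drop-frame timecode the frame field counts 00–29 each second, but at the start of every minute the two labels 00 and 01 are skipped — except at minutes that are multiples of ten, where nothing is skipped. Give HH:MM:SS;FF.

Each 10-minute DF block holds 10 × 60 × 30 − 9 × 2 = 17982 frames. 236591 ÷ 17982 → 13 full blocks, remainder 2825.
Within the partial block the first minute is 1800 frames and each further minute 1798, so 1 further minute boundary passed. Total skipped labels = 18 × 13 + 2 × 1 = 236.
Non-drop label index = 236591 + 236 = 236827; at 30 labels/s that is 02:11:34:07, i.e. DF 02:11:34;07.

02:11:34;07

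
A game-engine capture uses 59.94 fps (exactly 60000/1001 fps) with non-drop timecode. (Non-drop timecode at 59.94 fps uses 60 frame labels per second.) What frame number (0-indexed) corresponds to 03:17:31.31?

Total seconds to the label: (3 × 3600 + 17 × 60 + 31) = 11851.
Frame index = 11851 × 60 + 31 = 711091.

711091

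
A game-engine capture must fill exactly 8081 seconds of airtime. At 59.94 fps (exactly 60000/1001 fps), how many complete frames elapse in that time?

Frames = 8081 × 60000/1001 = 484860000/1001 ≈ 484375.6244.
Complete frames: 484375.

484375 frames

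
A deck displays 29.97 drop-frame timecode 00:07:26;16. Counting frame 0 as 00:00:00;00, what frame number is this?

As if non-drop at 30 labels/s: (0 × 3600 + 7 × 60 + 26) × 30 + 16 = 13396.
Minute boundaries passed: 7; those not divisible by 10: 7 − 0 = 7; dropped labels = 2 × 7 = 14.
Actual frame index = 13396 − 14 = 13382.

13382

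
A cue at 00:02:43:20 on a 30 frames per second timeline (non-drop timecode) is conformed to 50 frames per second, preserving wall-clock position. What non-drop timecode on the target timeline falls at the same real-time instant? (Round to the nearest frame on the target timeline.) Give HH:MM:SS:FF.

00:02:43:33

Source frame index: (0×3600 + 2×60 + 43) × 30 + 20 = 4910.
Real time: 4910 / (30) = 491/3 s.
Target frame: (491/3) × (50) = 24550/3 ≈ 8183.333 → 8183.
At 50 labels/s: frame 8183 → 00:02:43:33.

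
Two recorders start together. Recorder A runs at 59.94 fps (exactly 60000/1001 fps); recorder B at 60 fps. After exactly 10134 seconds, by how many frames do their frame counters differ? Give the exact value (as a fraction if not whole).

608040/1001 frames

A emits 60000/1001 × 10134 = 608040000/1001 frames; B emits 60 × 10134 = 608040.
Difference = 608040/1001 frames (≈ 607.4326); B is ahead of A.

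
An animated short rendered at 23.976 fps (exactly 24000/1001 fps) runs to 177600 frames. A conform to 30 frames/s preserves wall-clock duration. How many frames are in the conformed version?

Target frames = source frames × (target rate / source rate) = 177600 × (30)/(24000/1001) = 177600 × 1001/800 = 222222.

222222 frames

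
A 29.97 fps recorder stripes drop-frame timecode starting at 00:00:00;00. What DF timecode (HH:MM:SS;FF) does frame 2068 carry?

00:01:09;00

Ten DF minutes hold 17982 frames, so frame 2068 lies in block 0 (frames 0–17981) with 2068 frames into that block.
The block's first minute is 1800 frames and the rest 1798 each; 2068 frames reaches minute 1, so 0 × 18 + 1 × 2 = 2 labels have been skipped so far.
Adding those back, label number 2068 + 2 = 2070 at 30 labels/s is 69 s + 0 f = 0 h 1 min 9 s frame 0, i.e. 00:01:09;00.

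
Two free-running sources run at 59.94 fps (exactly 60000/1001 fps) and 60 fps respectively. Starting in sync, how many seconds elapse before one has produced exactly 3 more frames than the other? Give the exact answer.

The gap grows by |60 − 60000/1001| = 60/1001 frames per second.
Time for a 3-frame gap: 3 ÷ (60/1001) = 50.05 s.

50.05 seconds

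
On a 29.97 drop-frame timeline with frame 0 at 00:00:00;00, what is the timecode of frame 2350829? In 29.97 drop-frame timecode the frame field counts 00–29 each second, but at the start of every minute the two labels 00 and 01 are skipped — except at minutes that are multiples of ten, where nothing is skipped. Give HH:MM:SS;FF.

21:47:19;13

Each 10-minute DF block holds 10 × 60 × 30 − 9 × 2 = 17982 frames. 2350829 ÷ 17982 → 130 full blocks, remainder 13169.
Within the partial block the first minute is 1800 frames and each further minute 1798, so 7 further minute boundaries passed. Total skipped labels = 18 × 130 + 2 × 7 = 2354.
Non-drop label index = 2350829 + 2354 = 2353183; at 30 labels/s that is 21:47:19:13, i.e. DF 21:47:19;13.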